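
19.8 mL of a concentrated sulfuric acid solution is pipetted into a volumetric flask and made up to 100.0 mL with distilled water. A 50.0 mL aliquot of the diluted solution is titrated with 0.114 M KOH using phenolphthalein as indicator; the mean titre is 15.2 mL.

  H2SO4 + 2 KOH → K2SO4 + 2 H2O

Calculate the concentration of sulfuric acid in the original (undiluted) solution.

n(KOH) = 0.0152 × 0.114 = 1.73 × 10^-3 mol
From the 1:2 ratio, n(H2SO4) in the aliquot = 1/2 × 1.73 × 10^-3 = 8.66 × 10^-4 mol
[H2SO4]_dilute = 8.66 × 10^-4 / 0.0500 = 0.0173 mol/L
Dilution factor = 100.0 / 19.8 = 5.051
[H2SO4]_stock = 0.0173 × 5.051 = 0.0875 mol/L

0.0875 M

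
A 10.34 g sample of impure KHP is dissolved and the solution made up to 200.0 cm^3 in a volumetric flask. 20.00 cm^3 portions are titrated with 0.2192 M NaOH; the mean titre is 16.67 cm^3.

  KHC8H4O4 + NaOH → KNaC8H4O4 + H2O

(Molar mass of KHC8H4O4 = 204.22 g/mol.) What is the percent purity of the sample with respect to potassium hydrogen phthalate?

72.17 %

n(NaOH) per titration = 0.01667 × 0.2192 = 3.654 × 10^-3 mol
n(KHC8H4O4) in each aliquot = 3.654 × 10^-3 mol (1:1 ratio)
n(KHC8H4O4) in the whole flask = 3.654 × 10^-3 × 200.0/20.00 = 0.03654 mol
mass of KHC8H4O4 = 0.03654 × 204.22 = 7.462 g
% KHC8H4O4 = 7.462 / 10.34 × 100 = 72.17 %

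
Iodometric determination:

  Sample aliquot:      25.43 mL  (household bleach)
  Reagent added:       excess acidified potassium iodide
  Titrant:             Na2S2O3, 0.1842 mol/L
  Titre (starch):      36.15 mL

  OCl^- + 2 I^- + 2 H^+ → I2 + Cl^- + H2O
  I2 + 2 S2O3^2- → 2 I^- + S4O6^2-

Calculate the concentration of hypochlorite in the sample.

0.1309 mol/L

n(S2O3^2-) = 0.03615 × 0.1842 = 6.659 × 10^-3 mol
n(I2) = n(S2O3^2-)/2 = 3.329 × 10^-3 mol
n(OCl^-) in the aliquot = 3.329 × 10^-3 mol (1:1 ratio)
[OCl^-] = 3.329 × 10^-3 / 0.02543 = 0.1309 mol/L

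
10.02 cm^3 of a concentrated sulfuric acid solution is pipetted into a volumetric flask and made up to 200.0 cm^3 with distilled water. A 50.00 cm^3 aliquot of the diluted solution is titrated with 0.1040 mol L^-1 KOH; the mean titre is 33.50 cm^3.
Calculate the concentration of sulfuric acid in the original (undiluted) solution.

H2SO4 + 2 KOH → K2SO4 + 2 H2O
n(KOH) = 0.03350 × 0.1040 = 3.484 × 10^-3 mol
From the 1:2 ratio, n(H2SO4) in the aliquot = 1/2 × 3.484 × 10^-3 = 1.742 × 10^-3 mol
[H2SO4]_dilute = 1.742 × 10^-3 / 0.05000 = 0.03484 mol/L
Dilution factor = 200.0 / 10.02 = 19.96
[H2SO4]_stock = 0.03484 × 19.96 = 0.6954 mol/L

0.6954 mol/L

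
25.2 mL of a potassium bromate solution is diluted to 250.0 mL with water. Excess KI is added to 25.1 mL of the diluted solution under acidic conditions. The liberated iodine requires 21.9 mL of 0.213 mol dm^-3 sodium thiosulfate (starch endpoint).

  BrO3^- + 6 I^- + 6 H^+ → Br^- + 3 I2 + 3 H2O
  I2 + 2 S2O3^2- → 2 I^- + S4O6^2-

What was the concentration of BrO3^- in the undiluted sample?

0.307 mol/L

n(S2O3^2-) = 0.0219 × 0.213 = 4.66 × 10^-3 mol
n(I2) = n(S2O3^2-)/2 = 2.33 × 10^-3 mol
From the 1:3 ratio, n(BrO3^-) in the aliquot = 1/3 × 2.33 × 10^-3 = 7.77 × 10^-4 mol
[BrO3^-]_dilute = 7.77 × 10^-4 / 0.0251 = 0.0310 mol/L
[BrO3^-]_original = 0.0310 × 250.0/25.2 = 0.307 mol/L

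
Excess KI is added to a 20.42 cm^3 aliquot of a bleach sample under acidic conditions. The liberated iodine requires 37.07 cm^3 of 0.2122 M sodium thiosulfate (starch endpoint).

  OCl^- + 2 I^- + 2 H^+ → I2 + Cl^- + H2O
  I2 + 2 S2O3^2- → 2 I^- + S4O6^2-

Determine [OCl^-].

n(S2O3^2-) = 0.03707 × 0.2122 = 7.866 × 10^-3 mol
n(I2) = n(S2O3^2-)/2 = 3.933 × 10^-3 mol
n(OCl^-) in the aliquot = 3.933 × 10^-3 mol (1:1 ratio)
[OCl^-] = 3.933 × 10^-3 / 0.02042 = 0.1926 mol/L

0.1926 M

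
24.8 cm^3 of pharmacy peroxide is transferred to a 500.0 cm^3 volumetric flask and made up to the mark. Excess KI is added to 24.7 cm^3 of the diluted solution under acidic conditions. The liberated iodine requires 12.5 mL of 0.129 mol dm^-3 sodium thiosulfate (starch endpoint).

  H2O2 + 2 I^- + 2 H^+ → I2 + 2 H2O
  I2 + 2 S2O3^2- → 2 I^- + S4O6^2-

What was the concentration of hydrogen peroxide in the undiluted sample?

n(S2O3^2-) = 0.0125 × 0.129 = 1.61 × 10^-3 mol
n(I2) = n(S2O3^2-)/2 = 8.06 × 10^-4 mol
n(H2O2) in the aliquot = 8.06 × 10^-4 mol (1:1 ratio)
[H2O2]_dilute = 8.06 × 10^-4 / 0.0247 = 0.0326 mol/L
[H2O2]_original = 0.0326 × 500.0/24.8 = 0.658 mol/L

0.658 mol/L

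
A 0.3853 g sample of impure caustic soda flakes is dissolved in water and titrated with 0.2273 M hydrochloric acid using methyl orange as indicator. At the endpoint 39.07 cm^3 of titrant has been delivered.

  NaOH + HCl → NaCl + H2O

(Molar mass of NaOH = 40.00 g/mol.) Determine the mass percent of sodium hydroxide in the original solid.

92.19 %

n(HCl) = 0.03907 L × 0.2273 mol/L = 8.881 × 10^-3 mol
n(NaOH) = 8.881 × 10^-3 mol (1:1 ratio)
mass of NaOH = 8.881 × 10^-3 × 40.00 g/mol = 0.3552 g
% NaOH = 0.3552 / 0.3853 × 100 = 92.19 %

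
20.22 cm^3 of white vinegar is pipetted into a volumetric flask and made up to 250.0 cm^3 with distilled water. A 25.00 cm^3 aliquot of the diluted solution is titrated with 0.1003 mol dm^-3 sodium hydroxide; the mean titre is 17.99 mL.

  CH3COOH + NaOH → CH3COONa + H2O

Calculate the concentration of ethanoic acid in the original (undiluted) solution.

n(NaOH) = 0.01799 × 0.1003 = 1.804 × 10^-3 mol
n(CH3COOH) in the aliquot = 1.804 × 10^-3 mol (1:1 ratio)
[CH3COOH]_dilute = 1.804 × 10^-3 / 0.02500 = 0.07218 mol/L
Dilution factor = 250.0 / 20.22 = 12.36
[CH3COOH]_stock = 0.07218 × 12.36 = 0.8924 mol/L

0.8924 mol/L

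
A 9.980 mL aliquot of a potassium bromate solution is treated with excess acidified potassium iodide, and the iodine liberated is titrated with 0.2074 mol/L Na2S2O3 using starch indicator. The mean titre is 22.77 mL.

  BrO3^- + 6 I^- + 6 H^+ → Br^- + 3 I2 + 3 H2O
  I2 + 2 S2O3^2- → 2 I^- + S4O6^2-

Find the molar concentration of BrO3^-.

n(S2O3^2-) = 0.02277 × 0.2074 = 4.722 × 10^-3 mol
n(I2) = n(S2O3^2-)/2 = 2.361 × 10^-3 mol
From the 1:3 ratio, n(BrO3^-) in the aliquot = 1/3 × 2.361 × 10^-3 = 7.871 × 10^-4 mol
[BrO3^-] = 7.871 × 10^-4 / 0.009980 = 0.07887 mol/L

0.07887 mol/L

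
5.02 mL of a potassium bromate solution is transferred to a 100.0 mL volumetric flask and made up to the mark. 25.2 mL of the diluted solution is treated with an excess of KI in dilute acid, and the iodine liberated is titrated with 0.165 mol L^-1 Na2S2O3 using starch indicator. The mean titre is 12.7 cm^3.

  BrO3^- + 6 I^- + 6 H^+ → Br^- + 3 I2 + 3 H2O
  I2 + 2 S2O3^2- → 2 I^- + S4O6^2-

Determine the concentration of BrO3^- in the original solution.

n(S2O3^2-) = 0.0127 × 0.165 = 2.10 × 10^-3 mol
n(I2) = n(S2O3^2-)/2 = 1.05 × 10^-3 mol
From the 1:3 ratio, n(BrO3^-) in the aliquot = 1/3 × 1.05 × 10^-3 = 3.49 × 10^-4 mol
[BrO3^-]_dilute = 3.49 × 10^-4 / 0.0252 = 0.0139 mol/L
[BrO3^-]_original = 0.0139 × 100.0/5.02 = 0.276 mol/L

0.276 mol/L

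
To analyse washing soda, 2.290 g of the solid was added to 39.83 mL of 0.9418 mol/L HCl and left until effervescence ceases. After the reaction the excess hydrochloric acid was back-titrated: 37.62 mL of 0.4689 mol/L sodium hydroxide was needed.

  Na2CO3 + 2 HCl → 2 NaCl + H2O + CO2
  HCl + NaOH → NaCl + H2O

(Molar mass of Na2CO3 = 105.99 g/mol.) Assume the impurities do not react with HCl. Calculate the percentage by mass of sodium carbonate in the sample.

n(HCl) added = 0.03983 × 0.9418 = 0.03751 mol
n(NaOH) used in back-titration = 0.03762 × 0.4689 = 0.01764 mol
n(HCl) left over = 0.01764 mol (1:1 ratio)
n(HCl) consumed by analyte = 0.03751 − 0.01764 = 0.01987 mol
From the 1:2 ratio, n(Na2CO3) = 1/2 × 0.01987 = 9.936 × 10^-3 mol
mass of Na2CO3 = 9.936 × 10^-3 × 105.99 = 1.053 g
% Na2CO3 = 1.053 / 2.290 × 100 = 45.99 %

45.99 %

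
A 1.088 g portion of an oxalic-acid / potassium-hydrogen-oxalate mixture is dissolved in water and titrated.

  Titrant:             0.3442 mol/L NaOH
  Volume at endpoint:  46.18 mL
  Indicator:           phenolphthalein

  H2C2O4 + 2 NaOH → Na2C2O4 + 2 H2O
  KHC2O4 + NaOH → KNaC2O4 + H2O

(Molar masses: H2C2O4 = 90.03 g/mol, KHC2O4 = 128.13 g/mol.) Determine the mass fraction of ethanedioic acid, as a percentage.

n(NaOH) = 0.04618 × 0.3442 = 0.01590 mol
Let x = n(H2C2O4), y = n(KHC2O4).
Titrant: 2x + 1y = 0.01590;  mass: 90.03x + 128.13y = 1.088
Solving, x = 5.707 × 10^-3 mol, y = 4.481 × 10^-3 mol
mass of H2C2O4 = 5.707 × 10^-3 × 90.03 = 0.5138 g
% H2C2O4 = 0.5138 / 1.088 × 100 = 47.22 %

47.22 %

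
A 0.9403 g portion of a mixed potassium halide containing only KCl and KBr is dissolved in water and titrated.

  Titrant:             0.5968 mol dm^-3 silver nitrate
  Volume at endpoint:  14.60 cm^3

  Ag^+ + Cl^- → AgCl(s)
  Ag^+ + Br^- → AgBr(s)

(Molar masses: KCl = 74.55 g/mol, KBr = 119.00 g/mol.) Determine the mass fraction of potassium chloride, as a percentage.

n(AgNO3) = 0.01460 × 0.5968 = 8.713 × 10^-3 mol
Let x = n(KCl), y = n(KBr).
Titrant: 1x + 1y = 8.713 × 10^-3;  mass: 74.55x + 119.00y = 0.9403
Solving, x = 2.173 × 10^-3 mol, y = 6.540 × 10^-3 mol
mass of KCl = 2.173 × 10^-3 × 74.55 = 0.1620 g
% KCl = 0.1620 / 0.9403 × 100 = 17.23 %

17.23 %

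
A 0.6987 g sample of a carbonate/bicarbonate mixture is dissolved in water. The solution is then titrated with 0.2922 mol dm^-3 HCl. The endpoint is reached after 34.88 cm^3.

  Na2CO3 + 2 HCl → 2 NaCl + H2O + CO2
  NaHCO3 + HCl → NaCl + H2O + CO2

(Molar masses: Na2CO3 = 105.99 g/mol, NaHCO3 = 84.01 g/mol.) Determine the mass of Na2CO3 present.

n(HCl) = 0.03488 × 0.2922 = 0.01019 mol
Let x = n(Na2CO3), y = n(NaHCO3).
Titrant: 2x + 1y = 0.01019;  mass: 105.99x + 84.01y = 0.6987
Solving, x = 2.539 × 10^-3 mol, y = 5.113 × 10^-3 mol
mass of Na2CO3 = 2.539 × 10^-3 × 105.99 = 0.2692 g

0.2692 g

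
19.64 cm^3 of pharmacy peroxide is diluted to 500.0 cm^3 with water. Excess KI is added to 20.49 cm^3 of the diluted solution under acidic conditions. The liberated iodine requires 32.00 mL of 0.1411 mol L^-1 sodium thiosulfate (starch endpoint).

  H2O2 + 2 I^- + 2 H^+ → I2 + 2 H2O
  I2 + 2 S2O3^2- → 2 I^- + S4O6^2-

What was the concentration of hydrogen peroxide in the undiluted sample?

n(S2O3^2-) = 0.03200 × 0.1411 = 4.515 × 10^-3 mol
n(I2) = n(S2O3^2-)/2 = 2.258 × 10^-3 mol
n(H2O2) in the aliquot = 2.258 × 10^-3 mol (1:1 ratio)
[H2O2]_dilute = 2.258 × 10^-3 / 0.02049 = 0.1102 mol/L
[H2O2]_original = 0.1102 × 500.0/19.64 = 2.805 mol/L

2.805 mol/L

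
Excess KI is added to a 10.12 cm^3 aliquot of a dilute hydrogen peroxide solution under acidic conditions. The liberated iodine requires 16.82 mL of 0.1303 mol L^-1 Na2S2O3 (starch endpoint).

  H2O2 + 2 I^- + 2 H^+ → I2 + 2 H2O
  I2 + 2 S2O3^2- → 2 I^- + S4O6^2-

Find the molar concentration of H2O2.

n(S2O3^2-) = 0.01682 × 0.1303 = 2.192 × 10^-3 mol
n(I2) = n(S2O3^2-)/2 = 1.096 × 10^-3 mol
n(H2O2) in the aliquot = 1.096 × 10^-3 mol (1:1 ratio)
[H2O2] = 1.096 × 10^-3 / 0.01012 = 0.1083 mol/L

0.1083 mol/L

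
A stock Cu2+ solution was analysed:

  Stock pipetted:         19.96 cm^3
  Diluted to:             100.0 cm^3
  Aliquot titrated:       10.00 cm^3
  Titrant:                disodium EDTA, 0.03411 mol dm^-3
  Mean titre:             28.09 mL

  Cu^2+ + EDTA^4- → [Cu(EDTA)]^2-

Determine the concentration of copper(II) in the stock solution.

0.4800 mol/L

n(EDTA) = 0.02809 × 0.03411 = 9.581 × 10^-4 mol
n(Cu2+) in the aliquot = 9.581 × 10^-4 mol (1:1 ratio)
[Cu2+]_dilute = 9.581 × 10^-4 / 0.01000 = 0.09581 mol/L
Dilution factor = 100.0 / 19.96 = 5.010
[Cu2+]_stock = 0.09581 × 5.010 = 0.4800 mol/L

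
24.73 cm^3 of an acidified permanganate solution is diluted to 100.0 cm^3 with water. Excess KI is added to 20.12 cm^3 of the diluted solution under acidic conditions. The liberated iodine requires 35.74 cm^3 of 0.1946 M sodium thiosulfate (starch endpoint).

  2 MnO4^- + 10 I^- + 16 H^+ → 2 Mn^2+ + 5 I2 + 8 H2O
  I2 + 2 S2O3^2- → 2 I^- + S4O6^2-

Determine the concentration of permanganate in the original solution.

n(S2O3^2-) = 0.03574 × 0.1946 = 6.955 × 10^-3 mol
n(I2) = n(S2O3^2-)/2 = 3.478 × 10^-3 mol
From the 2:5 ratio, n(MnO4^-) in the aliquot = 2/5 × 3.478 × 10^-3 = 1.391 × 10^-3 mol
[MnO4^-]_dilute = 1.391 × 10^-3 / 0.02012 = 0.06914 mol/L
[MnO4^-]_original = 0.06914 × 100.0/24.73 = 0.2796 mol/L

0.2796 M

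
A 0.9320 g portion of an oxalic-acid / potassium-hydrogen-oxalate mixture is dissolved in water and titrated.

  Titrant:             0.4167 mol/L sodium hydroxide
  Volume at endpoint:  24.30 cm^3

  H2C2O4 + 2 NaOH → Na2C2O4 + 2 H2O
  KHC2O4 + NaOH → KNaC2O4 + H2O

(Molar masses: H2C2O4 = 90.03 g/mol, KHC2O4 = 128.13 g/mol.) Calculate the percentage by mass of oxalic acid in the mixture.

n(NaOH) = 0.02430 × 0.4167 = 0.01013 mol
Let x = n(H2C2O4), y = n(KHC2O4).
Titrant: 2x + 1y = 0.01013;  mass: 90.03x + 128.13y = 0.9320
Solving, x = 2.198 × 10^-3 mol, y = 5.729 × 10^-3 mol
mass of H2C2O4 = 2.198 × 10^-3 × 90.03 = 0.1979 g
% H2C2O4 = 0.1979 / 0.9320 × 100 = 21.24 %

21.24 %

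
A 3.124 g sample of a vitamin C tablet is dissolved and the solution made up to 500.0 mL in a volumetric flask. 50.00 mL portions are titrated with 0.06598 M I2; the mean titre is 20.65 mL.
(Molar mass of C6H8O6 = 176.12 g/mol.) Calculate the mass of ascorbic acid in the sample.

C6H8O6 + I2 → C6H6O6 + 2 HI
n(I2) per titration = 0.02065 × 0.06598 = 1.362 × 10^-3 mol
n(C6H8O6) in each aliquot = 1.362 × 10^-3 mol (1:1 ratio)
n(C6H8O6) in the whole flask = 1.362 × 10^-3 × 500.0/50.00 = 0.01362 mol
mass of C6H8O6 = 0.01362 × 176.12 = 2.400 g

2.400 g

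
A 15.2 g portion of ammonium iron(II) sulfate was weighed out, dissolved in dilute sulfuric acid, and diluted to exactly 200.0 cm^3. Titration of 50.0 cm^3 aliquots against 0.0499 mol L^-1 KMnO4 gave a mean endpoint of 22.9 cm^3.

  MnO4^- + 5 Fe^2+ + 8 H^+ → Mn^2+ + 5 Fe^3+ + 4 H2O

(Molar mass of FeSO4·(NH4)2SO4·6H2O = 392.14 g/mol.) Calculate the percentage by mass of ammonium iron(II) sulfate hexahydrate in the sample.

59.0 %

n(KMnO4) per titration = 0.0229 × 0.0499 = 1.14 × 10^-3 mol
From the 5:1 ratio, n(FeSO4·(NH4)2SO4·6H2O) in each aliquot = 5/1 × 1.14 × 10^-3 = 5.71 × 10^-3 mol
n(FeSO4·(NH4)2SO4·6H2O) in the whole flask = 5.71 × 10^-3 × 200.0/50.0 = 0.0229 mol
mass of FeSO4·(NH4)2SO4·6H2O = 0.0229 × 392.14 = 8.96 g
% FeSO4·(NH4)2SO4·6H2O = 8.96 / 15.2 × 100 = 59.0 %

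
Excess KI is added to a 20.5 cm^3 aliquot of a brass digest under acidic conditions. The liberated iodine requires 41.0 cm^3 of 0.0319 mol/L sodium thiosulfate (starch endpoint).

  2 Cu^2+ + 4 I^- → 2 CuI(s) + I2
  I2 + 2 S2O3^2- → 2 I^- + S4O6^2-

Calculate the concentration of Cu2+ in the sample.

0.0638 mol/L

n(S2O3^2-) = 0.0410 × 0.0319 = 1.31 × 10^-3 mol
n(I2) = n(S2O3^2-)/2 = 6.54 × 10^-4 mol
From the 2:1 ratio, n(Cu2+) in the aliquot = 2/1 × 6.54 × 10^-4 = 1.31 × 10^-3 mol
[Cu2+] = 1.31 × 10^-3 / 0.0205 = 0.0638 mol/L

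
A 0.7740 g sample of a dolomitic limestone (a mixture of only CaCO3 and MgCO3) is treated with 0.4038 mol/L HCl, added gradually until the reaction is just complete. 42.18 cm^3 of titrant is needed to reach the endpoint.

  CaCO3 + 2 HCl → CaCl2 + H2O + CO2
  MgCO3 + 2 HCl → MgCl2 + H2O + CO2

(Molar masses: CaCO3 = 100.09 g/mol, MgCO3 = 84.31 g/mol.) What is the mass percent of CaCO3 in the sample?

n(HCl) = 0.04218 × 0.4038 = 0.01703 mol
Let x = n(CaCO3), y = n(MgCO3).
Titrant: 2x + 2y = 0.01703;  mass: 100.09x + 84.31y = 0.7740
Solving, x = 3.549 × 10^-3 mol, y = 4.967 × 10^-3 mol
mass of CaCO3 = 3.549 × 10^-3 × 100.09 = 0.3552 g
% CaCO3 = 0.3552 / 0.7740 × 100 = 45.89 %

45.89 %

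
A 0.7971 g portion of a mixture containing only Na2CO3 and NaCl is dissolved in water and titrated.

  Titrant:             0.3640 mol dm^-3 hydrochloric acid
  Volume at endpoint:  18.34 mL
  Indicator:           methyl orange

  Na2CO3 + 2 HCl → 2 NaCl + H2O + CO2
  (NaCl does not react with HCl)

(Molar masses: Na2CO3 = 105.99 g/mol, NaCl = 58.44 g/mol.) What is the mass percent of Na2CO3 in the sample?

44.38 %

n(HCl) = 0.01834 × 0.3640 = 6.676 × 10^-3 mol
Let x = n(Na2CO3), y = n(NaCl).
Titrant: 2x = 6.676 × 10^-3;  mass: 105.99x + 58.44y = 0.7971
Solving, x = 3.338 × 10^-3 mol, y = 7.586 × 10^-3 mol
mass of Na2CO3 = 3.338 × 10^-3 × 105.99 = 0.3538 g
% Na2CO3 = 0.3538 / 0.7971 × 100 = 44.38 %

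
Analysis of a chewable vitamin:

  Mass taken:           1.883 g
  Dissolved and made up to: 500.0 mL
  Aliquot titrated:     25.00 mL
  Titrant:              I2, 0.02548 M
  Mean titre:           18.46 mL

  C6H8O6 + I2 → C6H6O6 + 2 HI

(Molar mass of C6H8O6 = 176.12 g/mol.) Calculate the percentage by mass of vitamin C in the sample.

n(I2) per titration = 0.01846 × 0.02548 = 4.704 × 10^-4 mol
n(C6H8O6) in each aliquot = 4.704 × 10^-4 mol (1:1 ratio)
n(C6H8O6) in the whole flask = 4.704 × 10^-4 × 500.0/25.00 = 9.407 × 10^-3 mol
mass of C6H8O6 = 9.407 × 10^-3 × 176.12 = 1.657 g
% C6H8O6 = 1.657 / 1.883 × 100 = 87.99 %

87.99 %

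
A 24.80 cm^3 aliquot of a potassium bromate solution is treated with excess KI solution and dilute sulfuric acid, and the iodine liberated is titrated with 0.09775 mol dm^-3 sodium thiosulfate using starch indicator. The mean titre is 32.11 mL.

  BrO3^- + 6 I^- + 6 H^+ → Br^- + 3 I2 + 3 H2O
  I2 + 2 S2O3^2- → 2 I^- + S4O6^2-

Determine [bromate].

n(S2O3^2-) = 0.03211 × 0.09775 = 3.139 × 10^-3 mol
n(I2) = n(S2O3^2-)/2 = 1.569 × 10^-3 mol
From the 1:3 ratio, n(BrO3^-) in the aliquot = 1/3 × 1.569 × 10^-3 = 5.231 × 10^-4 mol
[BrO3^-] = 5.231 × 10^-4 / 0.02480 = 0.02109 mol/L

0.02109 mol/L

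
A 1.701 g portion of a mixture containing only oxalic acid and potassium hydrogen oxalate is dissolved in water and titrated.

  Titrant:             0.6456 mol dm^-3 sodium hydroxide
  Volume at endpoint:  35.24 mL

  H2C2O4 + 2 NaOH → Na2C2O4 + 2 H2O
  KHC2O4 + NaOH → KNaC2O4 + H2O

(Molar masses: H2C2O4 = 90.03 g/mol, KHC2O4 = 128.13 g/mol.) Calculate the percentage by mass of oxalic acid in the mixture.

38.66 %

n(NaOH) = 0.03524 × 0.6456 = 0.02275 mol
Let x = n(H2C2O4), y = n(KHC2O4).
Titrant: 2x + 1y = 0.02275;  mass: 90.03x + 128.13y = 1.701
Solving, x = 7.304 × 10^-3 mol, y = 8.144 × 10^-3 mol
mass of H2C2O4 = 7.304 × 10^-3 × 90.03 = 0.6575 g
% H2C2O4 = 0.6575 / 1.701 × 100 = 38.66 %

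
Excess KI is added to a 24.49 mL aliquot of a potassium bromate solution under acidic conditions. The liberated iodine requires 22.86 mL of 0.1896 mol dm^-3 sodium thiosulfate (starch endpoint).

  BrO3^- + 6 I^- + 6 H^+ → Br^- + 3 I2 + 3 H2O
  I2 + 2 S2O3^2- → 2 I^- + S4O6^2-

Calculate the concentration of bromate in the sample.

0.02950 mol/L

n(S2O3^2-) = 0.02286 × 0.1896 = 4.334 × 10^-3 mol
n(I2) = n(S2O3^2-)/2 = 2.167 × 10^-3 mol
From the 1:3 ratio, n(BrO3^-) in the aliquot = 1/3 × 2.167 × 10^-3 = 7.224 × 10^-4 mol
[BrO3^-] = 7.224 × 10^-4 / 0.02449 = 0.02950 mol/L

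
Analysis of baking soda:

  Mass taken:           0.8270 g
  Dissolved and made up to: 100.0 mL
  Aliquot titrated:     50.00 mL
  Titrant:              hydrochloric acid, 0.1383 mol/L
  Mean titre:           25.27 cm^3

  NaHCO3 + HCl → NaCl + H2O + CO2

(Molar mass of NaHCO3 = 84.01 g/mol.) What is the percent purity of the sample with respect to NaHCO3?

n(HCl) per titration = 0.02527 × 0.1383 = 3.495 × 10^-3 mol
n(NaHCO3) in each aliquot = 3.495 × 10^-3 mol (1:1 ratio)
n(NaHCO3) in the whole flask = 3.495 × 10^-3 × 100.0/50.00 = 6.990 × 10^-3 mol
mass of NaHCO3 = 6.990 × 10^-3 × 84.01 = 0.5872 g
% NaHCO3 = 0.5872 / 0.8270 × 100 = 71.00 %

71.00 %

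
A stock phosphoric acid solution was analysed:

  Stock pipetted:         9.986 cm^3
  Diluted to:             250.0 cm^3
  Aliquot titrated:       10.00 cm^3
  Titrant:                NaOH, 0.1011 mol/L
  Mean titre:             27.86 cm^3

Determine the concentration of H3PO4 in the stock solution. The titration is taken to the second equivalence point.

3.526 mol/L

H3PO4 + 2 NaOH → Na2HPO4 + 2 H2O
n(NaOH) = 0.02786 × 0.1011 = 2.817 × 10^-3 mol
From the 1:2 ratio, n(H3PO4) in the aliquot = 1/2 × 2.817 × 10^-3 = 1.408 × 10^-3 mol
[H3PO4]_dilute = 1.408 × 10^-3 / 0.01000 = 0.1408 mol/L
Dilution factor = 250.0 / 9.986 = 25.04
[H3PO4]_stock = 0.1408 × 25.04 = 3.526 mol/L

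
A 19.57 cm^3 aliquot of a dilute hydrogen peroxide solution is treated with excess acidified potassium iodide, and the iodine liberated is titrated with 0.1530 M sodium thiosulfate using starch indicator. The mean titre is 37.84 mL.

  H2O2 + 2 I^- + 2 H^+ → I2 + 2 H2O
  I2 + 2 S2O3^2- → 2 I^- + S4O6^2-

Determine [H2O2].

n(S2O3^2-) = 0.03784 × 0.1530 = 5.790 × 10^-3 mol
n(I2) = n(S2O3^2-)/2 = 2.895 × 10^-3 mol
n(H2O2) in the aliquot = 2.895 × 10^-3 mol (1:1 ratio)
[H2O2] = 2.895 × 10^-3 / 0.01957 = 0.1479 mol/L

0.1479 M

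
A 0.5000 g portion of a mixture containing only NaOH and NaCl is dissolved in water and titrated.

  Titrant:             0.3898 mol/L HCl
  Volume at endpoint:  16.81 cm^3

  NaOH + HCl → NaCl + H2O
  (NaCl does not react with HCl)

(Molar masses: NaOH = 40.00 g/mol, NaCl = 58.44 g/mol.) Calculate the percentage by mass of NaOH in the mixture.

n(HCl) = 0.01681 × 0.3898 = 6.553 × 10^-3 mol
Let x = n(NaOH), y = n(NaCl).
Titrant: 1x = 6.553 × 10^-3;  mass: 40.00x + 58.44y = 0.5000
Solving, x = 6.553 × 10^-3 mol, y = 4.071 × 10^-3 mol
mass of NaOH = 6.553 × 10^-3 × 40.00 = 0.2621 g
% NaOH = 0.2621 / 0.5000 × 100 = 52.42 %

52.42 %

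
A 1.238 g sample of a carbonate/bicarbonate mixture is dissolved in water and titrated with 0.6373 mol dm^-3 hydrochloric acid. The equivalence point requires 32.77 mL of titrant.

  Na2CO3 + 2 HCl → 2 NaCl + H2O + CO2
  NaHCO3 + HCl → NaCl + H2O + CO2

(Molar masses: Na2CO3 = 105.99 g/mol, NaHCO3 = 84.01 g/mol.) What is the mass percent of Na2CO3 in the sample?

71.29 %

n(HCl) = 0.03277 × 0.6373 = 0.02088 mol
Let x = n(Na2CO3), y = n(NaHCO3).
Titrant: 2x + 1y = 0.02088;  mass: 105.99x + 84.01y = 1.238
Solving, x = 8.326 × 10^-3 mol, y = 4.231 × 10^-3 mol
mass of Na2CO3 = 8.326 × 10^-3 × 105.99 = 0.8825 g
% Na2CO3 = 0.8825 / 1.238 × 100 = 71.29 %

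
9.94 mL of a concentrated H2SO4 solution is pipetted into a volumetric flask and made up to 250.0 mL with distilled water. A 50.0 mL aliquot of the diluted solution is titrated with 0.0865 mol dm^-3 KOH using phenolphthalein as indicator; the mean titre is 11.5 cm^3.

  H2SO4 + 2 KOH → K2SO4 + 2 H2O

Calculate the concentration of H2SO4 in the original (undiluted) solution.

0.250 mol/L

n(KOH) = 0.0115 × 0.0865 = 9.95 × 10^-4 mol
From the 1:2 ratio, n(H2SO4) in the aliquot = 1/2 × 9.95 × 10^-4 = 4.97 × 10^-4 mol
[H2SO4]_dilute = 4.97 × 10^-4 / 0.0500 = 0.00995 mol/L
Dilution factor = 250.0 / 9.94 = 25.15
[H2SO4]_stock = 0.00995 × 25.15 = 0.250 mol/L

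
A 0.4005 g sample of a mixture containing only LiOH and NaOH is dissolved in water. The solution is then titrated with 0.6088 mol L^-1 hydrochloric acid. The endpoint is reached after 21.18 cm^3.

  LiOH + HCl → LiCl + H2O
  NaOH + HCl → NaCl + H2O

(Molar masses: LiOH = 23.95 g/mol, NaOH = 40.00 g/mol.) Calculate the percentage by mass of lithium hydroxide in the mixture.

42.95 %

n(HCl) = 0.02118 × 0.6088 = 0.01289 mol
Let x = n(LiOH), y = n(NaOH).
Titrant: 1x + 1y = 0.01289;  mass: 23.95x + 40.00y = 0.4005
Solving, x = 7.182 × 10^-3 mol, y = 5.712 × 10^-3 mol
mass of LiOH = 7.182 × 10^-3 × 23.95 = 0.1720 g
% LiOH = 0.1720 / 0.4005 × 100 = 42.95 %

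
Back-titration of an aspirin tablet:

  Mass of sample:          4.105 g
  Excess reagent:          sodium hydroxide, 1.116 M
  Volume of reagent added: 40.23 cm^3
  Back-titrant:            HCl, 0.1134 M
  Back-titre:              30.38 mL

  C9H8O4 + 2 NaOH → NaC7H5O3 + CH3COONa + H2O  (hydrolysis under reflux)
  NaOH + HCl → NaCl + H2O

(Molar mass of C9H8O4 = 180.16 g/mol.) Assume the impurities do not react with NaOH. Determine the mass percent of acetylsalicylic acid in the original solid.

90.96 %

n(NaOH) added = 0.04023 × 1.116 = 0.04490 mol
n(HCl) used in back-titration = 0.03038 × 0.1134 = 3.445 × 10^-3 mol
n(NaOH) left over = 3.445 × 10^-3 mol (1:1 ratio)
n(NaOH) consumed by analyte = 0.04490 − 3.445 × 10^-3 = 0.04145 mol
From the 1:2 ratio, n(C9H8O4) = 1/2 × 0.04145 = 0.02073 mol
mass of C9H8O4 = 0.02073 × 180.16 = 3.734 g
% C9H8O4 = 3.734 / 4.105 × 100 = 90.96 %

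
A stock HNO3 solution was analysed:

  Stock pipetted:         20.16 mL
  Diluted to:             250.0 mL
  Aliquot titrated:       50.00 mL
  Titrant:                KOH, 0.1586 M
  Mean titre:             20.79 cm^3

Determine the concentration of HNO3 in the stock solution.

0.8178 M

HNO3 + KOH → KNO3 + H2O
n(KOH) = 0.02079 × 0.1586 = 3.297 × 10^-3 mol
n(HNO3) in the aliquot = 3.297 × 10^-3 mol (1:1 ratio)
[HNO3]_dilute = 3.297 × 10^-3 / 0.05000 = 0.06595 mol/L
Dilution factor = 250.0 / 20.16 = 12.40
[HNO3]_stock = 0.06595 × 12.40 = 0.8178 mol/L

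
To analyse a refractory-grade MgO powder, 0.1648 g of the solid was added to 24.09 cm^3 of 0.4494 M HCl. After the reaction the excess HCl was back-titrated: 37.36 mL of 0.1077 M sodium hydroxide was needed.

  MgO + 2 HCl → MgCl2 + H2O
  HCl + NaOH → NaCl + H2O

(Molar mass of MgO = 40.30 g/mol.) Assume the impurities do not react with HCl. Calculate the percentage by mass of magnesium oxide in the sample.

83.17 %

n(HCl) added = 0.02409 × 0.4494 = 0.01083 mol
n(NaOH) used in back-titration = 0.03736 × 0.1077 = 4.024 × 10^-3 mol
n(HCl) left over = 4.024 × 10^-3 mol (1:1 ratio)
n(HCl) consumed by analyte = 0.01083 − 4.024 × 10^-3 = 6.802 × 10^-3 mol
From the 1:2 ratio, n(MgO) = 1/2 × 6.802 × 10^-3 = 3.401 × 10^-3 mol
mass of MgO = 3.401 × 10^-3 × 40.30 = 0.1371 g
% MgO = 0.1371 / 0.1648 × 100 = 83.17 %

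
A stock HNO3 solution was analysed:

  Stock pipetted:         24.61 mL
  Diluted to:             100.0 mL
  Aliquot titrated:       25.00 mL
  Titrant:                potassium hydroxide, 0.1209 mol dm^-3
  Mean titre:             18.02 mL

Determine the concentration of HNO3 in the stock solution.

0.3541 mol/L

HNO3 + KOH → KNO3 + H2O
n(KOH) = 0.01802 × 0.1209 = 2.179 × 10^-3 mol
n(HNO3) in the aliquot = 2.179 × 10^-3 mol (1:1 ratio)
[HNO3]_dilute = 2.179 × 10^-3 / 0.02500 = 0.08714 mol/L
Dilution factor = 100.0 / 24.61 = 4.063
[HNO3]_stock = 0.08714 × 4.063 = 0.3541 mol/L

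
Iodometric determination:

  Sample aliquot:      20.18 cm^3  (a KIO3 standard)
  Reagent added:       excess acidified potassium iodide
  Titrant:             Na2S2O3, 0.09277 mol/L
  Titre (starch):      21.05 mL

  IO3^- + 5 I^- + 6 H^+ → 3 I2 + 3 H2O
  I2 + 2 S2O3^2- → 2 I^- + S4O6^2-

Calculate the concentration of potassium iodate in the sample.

0.01613 mol/L

n(S2O3^2-) = 0.02105 × 0.09277 = 1.953 × 10^-3 mol
n(I2) = n(S2O3^2-)/2 = 9.764 × 10^-4 mol
From the 1:3 ratio, n(IO3^-) in the aliquot = 1/3 × 9.764 × 10^-4 = 3.255 × 10^-4 mol
[IO3^-] = 3.255 × 10^-4 / 0.02018 = 0.01613 mol/L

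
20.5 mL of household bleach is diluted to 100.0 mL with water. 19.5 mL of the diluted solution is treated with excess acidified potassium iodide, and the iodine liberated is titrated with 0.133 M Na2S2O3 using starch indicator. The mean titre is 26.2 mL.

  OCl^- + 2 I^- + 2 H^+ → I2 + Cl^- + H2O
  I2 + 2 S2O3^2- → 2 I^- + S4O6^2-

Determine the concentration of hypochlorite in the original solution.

n(S2O3^2-) = 0.0262 × 0.133 = 3.48 × 10^-3 mol
n(I2) = n(S2O3^2-)/2 = 1.74 × 10^-3 mol
n(OCl^-) in the aliquot = 1.74 × 10^-3 mol (1:1 ratio)
[OCl^-]_dilute = 1.74 × 10^-3 / 0.0195 = 0.0893 mol/L
[OCl^-]_original = 0.0893 × 100.0/20.5 = 0.436 mol/L

0.436 M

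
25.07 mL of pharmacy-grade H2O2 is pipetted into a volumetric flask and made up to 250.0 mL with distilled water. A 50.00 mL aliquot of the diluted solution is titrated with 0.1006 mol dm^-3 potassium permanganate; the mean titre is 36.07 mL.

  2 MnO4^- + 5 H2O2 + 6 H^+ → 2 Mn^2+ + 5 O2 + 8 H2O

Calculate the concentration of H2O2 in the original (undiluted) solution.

1.809 mol/L

n(KMnO4) = 0.03607 × 0.1006 = 3.629 × 10^-3 mol
From the 5:2 ratio, n(H2O2) in the aliquot = 5/2 × 3.629 × 10^-3 = 9.072 × 10^-3 mol
[H2O2]_dilute = 9.072 × 10^-3 / 0.05000 = 0.1814 mol/L
Dilution factor = 250.0 / 25.07 = 9.972
[H2O2]_stock = 0.1814 × 9.972 = 1.809 mol/L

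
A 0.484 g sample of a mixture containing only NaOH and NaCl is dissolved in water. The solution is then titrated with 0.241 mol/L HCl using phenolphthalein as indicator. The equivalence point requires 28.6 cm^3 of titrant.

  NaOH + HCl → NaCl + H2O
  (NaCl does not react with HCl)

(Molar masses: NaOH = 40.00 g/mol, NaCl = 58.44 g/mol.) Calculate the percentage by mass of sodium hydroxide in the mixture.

57.0 %

n(HCl) = 0.0286 × 0.241 = 6.89 × 10^-3 mol
Let x = n(NaOH), y = n(NaCl).
Titrant: 1x = 6.89 × 10^-3;  mass: 40.00x + 58.44y = 0.484
Solving, x = 6.89 × 10^-3 mol, y = 3.56 × 10^-3 mol
mass of NaOH = 6.89 × 10^-3 × 40.00 = 0.276 g
% NaOH = 0.276 / 0.484 × 100 = 57.0 %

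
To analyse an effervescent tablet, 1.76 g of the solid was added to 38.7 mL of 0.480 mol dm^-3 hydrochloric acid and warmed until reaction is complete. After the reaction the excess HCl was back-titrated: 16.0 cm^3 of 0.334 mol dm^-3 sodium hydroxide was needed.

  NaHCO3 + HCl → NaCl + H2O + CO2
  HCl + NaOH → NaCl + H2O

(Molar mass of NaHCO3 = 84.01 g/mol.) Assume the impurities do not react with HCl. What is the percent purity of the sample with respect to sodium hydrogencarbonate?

n(HCl) added = 0.0387 × 0.480 = 0.0186 mol
n(NaOH) used in back-titration = 0.0160 × 0.334 = 5.34 × 10^-3 mol
n(HCl) left over = 5.34 × 10^-3 mol (1:1 ratio)
n(HCl) consumed by analyte = 0.0186 − 5.34 × 10^-3 = 0.0132 mol
n(NaHCO3) = 0.0132 mol (1:1 ratio)
mass of NaHCO3 = 0.0132 × 84.01 = 1.11 g
% NaHCO3 = 1.11 / 1.76 × 100 = 63.2 %

63.2 %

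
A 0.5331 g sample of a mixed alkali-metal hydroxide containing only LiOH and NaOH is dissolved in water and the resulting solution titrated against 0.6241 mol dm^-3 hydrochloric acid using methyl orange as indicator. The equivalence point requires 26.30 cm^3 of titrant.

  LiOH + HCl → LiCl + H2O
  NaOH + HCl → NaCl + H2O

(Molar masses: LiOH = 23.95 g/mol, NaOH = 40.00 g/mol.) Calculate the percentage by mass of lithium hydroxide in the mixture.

n(HCl) = 0.02630 × 0.6241 = 0.01641 mol
Let x = n(LiOH), y = n(NaOH).
Titrant: 1x + 1y = 0.01641;  mass: 23.95x + 40.00y = 0.5331
Solving, x = 7.692 × 10^-3 mol, y = 8.722 × 10^-3 mol
mass of LiOH = 7.692 × 10^-3 × 23.95 = 0.1842 g
% LiOH = 0.1842 / 0.5331 × 100 = 34.56 %

34.56 %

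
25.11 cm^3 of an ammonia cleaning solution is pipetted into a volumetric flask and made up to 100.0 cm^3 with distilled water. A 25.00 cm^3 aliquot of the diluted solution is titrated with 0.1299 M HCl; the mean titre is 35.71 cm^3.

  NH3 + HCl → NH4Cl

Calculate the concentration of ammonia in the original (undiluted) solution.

0.7389 M

n(HCl) = 0.03571 × 0.1299 = 4.639 × 10^-3 mol
n(NH3) in the aliquot = 4.639 × 10^-3 mol (1:1 ratio)
[NH3]_dilute = 4.639 × 10^-3 / 0.02500 = 0.1855 mol/L
Dilution factor = 100.0 / 25.11 = 3.982
[NH3]_stock = 0.1855 × 3.982 = 0.7389 mol/L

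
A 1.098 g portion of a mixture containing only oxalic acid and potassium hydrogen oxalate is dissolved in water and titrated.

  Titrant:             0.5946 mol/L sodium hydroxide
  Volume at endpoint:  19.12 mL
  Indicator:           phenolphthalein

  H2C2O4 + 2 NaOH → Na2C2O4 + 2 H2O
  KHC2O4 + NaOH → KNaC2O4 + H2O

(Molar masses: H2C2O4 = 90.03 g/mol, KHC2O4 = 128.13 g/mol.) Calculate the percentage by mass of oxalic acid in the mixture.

n(NaOH) = 0.01912 × 0.5946 = 0.01137 mol
Let x = n(H2C2O4), y = n(KHC2O4).
Titrant: 2x + 1y = 0.01137;  mass: 90.03x + 128.13y = 1.098
Solving, x = 2.158 × 10^-3 mol, y = 7.053 × 10^-3 mol
mass of H2C2O4 = 2.158 × 10^-3 × 90.03 = 0.1943 g
% H2C2O4 = 0.1943 / 1.098 × 100 = 17.69 %

17.69 %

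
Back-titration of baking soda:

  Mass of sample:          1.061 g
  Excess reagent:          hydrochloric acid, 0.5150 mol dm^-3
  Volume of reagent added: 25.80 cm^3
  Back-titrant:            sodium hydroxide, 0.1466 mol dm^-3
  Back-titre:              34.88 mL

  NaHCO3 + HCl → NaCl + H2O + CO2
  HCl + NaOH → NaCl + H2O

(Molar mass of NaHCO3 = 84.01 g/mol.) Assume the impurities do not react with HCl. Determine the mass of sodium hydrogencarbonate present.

n(HCl) added = 0.02580 × 0.5150 = 0.01329 mol
n(NaOH) used in back-titration = 0.03488 × 0.1466 = 5.113 × 10^-3 mol
n(HCl) left over = 5.113 × 10^-3 mol (1:1 ratio)
n(HCl) consumed by analyte = 0.01329 − 5.113 × 10^-3 = 8.174 × 10^-3 mol
n(NaHCO3) = 8.174 × 10^-3 mol (1:1 ratio)
mass of NaHCO3 = 8.174 × 10^-3 × 84.01 = 0.6867 g

0.6867 g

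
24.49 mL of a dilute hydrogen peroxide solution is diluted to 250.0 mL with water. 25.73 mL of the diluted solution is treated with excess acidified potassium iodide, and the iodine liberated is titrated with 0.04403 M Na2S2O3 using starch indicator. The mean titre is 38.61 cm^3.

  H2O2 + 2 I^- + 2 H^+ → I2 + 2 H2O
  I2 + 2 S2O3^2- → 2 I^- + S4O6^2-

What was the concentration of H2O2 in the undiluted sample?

n(S2O3^2-) = 0.03861 × 0.04403 = 1.700 × 10^-3 mol
n(I2) = n(S2O3^2-)/2 = 8.500 × 10^-4 mol
n(H2O2) in the aliquot = 8.500 × 10^-4 mol (1:1 ratio)
[H2O2]_dilute = 8.500 × 10^-4 / 0.02573 = 0.03304 mol/L
[H2O2]_original = 0.03304 × 250.0/24.49 = 0.3372 mol/L

0.3372 M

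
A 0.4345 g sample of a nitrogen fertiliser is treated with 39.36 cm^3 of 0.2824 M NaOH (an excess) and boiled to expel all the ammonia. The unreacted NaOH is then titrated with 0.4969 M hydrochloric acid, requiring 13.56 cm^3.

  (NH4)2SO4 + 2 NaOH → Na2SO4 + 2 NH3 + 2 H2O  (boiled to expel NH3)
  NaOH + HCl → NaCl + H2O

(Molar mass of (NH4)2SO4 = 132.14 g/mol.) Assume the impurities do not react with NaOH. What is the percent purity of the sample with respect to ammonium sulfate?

n(NaOH) added = 0.03936 × 0.2824 = 0.01112 mol
n(HCl) used in back-titration = 0.01356 × 0.4969 = 6.738 × 10^-3 mol
n(NaOH) left over = 6.738 × 10^-3 mol (1:1 ratio)
n(NaOH) consumed by analyte = 0.01112 − 6.738 × 10^-3 = 4.377 × 10^-3 mol
From the 1:2 ratio, n((NH4)2SO4) = 1/2 × 4.377 × 10^-3 = 2.189 × 10^-3 mol
mass of (NH4)2SO4 = 2.189 × 10^-3 × 132.14 = 0.2892 g
% (NH4)2SO4 = 0.2892 / 0.4345 × 100 = 66.56 %

66.56 %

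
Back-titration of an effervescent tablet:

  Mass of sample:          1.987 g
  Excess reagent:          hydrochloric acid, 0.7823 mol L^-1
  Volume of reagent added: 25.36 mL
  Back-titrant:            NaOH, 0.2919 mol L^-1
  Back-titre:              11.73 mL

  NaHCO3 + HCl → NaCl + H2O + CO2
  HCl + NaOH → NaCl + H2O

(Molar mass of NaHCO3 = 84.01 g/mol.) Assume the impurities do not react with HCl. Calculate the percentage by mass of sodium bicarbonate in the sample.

69.40 %

n(HCl) added = 0.02536 × 0.7823 = 0.01984 mol
n(NaOH) used in back-titration = 0.01173 × 0.2919 = 3.424 × 10^-3 mol
n(HCl) left over = 3.424 × 10^-3 mol (1:1 ratio)
n(HCl) consumed by analyte = 0.01984 − 3.424 × 10^-3 = 0.01642 mol
n(NaHCO3) = 0.01642 mol (1:1 ratio)
mass of NaHCO3 = 0.01642 × 84.01 = 1.379 g
% NaHCO3 = 1.379 / 1.987 × 100 = 69.40 %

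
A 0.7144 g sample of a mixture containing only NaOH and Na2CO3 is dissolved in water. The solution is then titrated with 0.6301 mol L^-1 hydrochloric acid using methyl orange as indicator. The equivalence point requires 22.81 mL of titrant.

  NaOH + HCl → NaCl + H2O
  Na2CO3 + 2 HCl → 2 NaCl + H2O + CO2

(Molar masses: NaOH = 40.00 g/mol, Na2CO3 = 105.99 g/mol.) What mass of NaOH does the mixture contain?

0.1455 g

n(HCl) = 0.02281 × 0.6301 = 0.01437 mol
Let x = n(NaOH), y = n(Na2CO3).
Titrant: 1x + 2y = 0.01437;  mass: 40.00x + 105.99y = 0.7144
Solving, x = 3.638 × 10^-3 mol, y = 5.367 × 10^-3 mol
mass of NaOH = 3.638 × 10^-3 × 40.00 = 0.1455 g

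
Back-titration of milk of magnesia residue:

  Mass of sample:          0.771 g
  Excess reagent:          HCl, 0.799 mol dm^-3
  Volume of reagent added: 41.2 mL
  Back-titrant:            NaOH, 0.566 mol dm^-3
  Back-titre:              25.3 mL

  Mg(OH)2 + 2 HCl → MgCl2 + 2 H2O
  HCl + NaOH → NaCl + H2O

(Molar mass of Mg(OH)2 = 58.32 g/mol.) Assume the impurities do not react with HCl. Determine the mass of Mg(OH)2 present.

n(HCl) added = 0.0412 × 0.799 = 0.0329 mol
n(NaOH) used in back-titration = 0.0253 × 0.566 = 0.0143 mol
n(HCl) left over = 0.0143 mol (1:1 ratio)
n(HCl) consumed by analyte = 0.0329 − 0.0143 = 0.0186 mol
From the 1:2 ratio, n(Mg(OH)2) = 1/2 × 0.0186 = 9.30 × 10^-3 mol
mass of Mg(OH)2 = 9.30 × 10^-3 × 58.32 = 0.542 g

0.542 g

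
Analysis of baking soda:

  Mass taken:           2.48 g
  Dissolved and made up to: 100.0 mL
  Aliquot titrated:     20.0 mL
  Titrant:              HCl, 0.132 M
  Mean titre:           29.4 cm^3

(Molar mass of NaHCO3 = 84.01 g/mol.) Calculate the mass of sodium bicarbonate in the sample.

NaHCO3 + HCl → NaCl + H2O + CO2
n(HCl) per titration = 0.0294 × 0.132 = 3.88 × 10^-3 mol
n(NaHCO3) in each aliquot = 3.88 × 10^-3 mol (1:1 ratio)
n(NaHCO3) in the whole flask = 3.88 × 10^-3 × 100.0/20.0 = 0.0194 mol
mass of NaHCO3 = 0.0194 × 84.01 = 1.63 g

1.63 g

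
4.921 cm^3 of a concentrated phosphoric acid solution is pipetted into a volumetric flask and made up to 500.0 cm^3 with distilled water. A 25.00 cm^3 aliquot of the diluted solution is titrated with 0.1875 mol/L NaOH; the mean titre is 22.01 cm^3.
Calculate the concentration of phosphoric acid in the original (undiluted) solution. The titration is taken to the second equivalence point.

8.386 mol/L

H3PO4 + 2 NaOH → Na2HPO4 + 2 H2O
n(NaOH) = 0.02201 × 0.1875 = 4.127 × 10^-3 mol
From the 1:2 ratio, n(H3PO4) in the aliquot = 1/2 × 4.127 × 10^-3 = 2.063 × 10^-3 mol
[H3PO4]_dilute = 2.063 × 10^-3 / 0.02500 = 0.08254 mol/L
Dilution factor = 500.0 / 4.921 = 101.6
[H3PO4]_stock = 0.08254 × 101.6 = 8.386 mol/L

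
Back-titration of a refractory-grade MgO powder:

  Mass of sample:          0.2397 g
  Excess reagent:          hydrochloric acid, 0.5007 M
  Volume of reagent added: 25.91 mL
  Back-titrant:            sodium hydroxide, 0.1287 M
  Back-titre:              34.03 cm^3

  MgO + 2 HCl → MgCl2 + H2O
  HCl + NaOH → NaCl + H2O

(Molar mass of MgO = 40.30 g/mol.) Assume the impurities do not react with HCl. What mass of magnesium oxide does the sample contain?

0.1732 g

n(HCl) added = 0.02591 × 0.5007 = 0.01297 mol
n(NaOH) used in back-titration = 0.03403 × 0.1287 = 4.380 × 10^-3 mol
n(HCl) left over = 4.380 × 10^-3 mol (1:1 ratio)
n(HCl) consumed by analyte = 0.01297 − 4.380 × 10^-3 = 8.593 × 10^-3 mol
From the 1:2 ratio, n(MgO) = 1/2 × 8.593 × 10^-3 = 4.297 × 10^-3 mol
mass of MgO = 4.297 × 10^-3 × 40.30 = 0.1732 g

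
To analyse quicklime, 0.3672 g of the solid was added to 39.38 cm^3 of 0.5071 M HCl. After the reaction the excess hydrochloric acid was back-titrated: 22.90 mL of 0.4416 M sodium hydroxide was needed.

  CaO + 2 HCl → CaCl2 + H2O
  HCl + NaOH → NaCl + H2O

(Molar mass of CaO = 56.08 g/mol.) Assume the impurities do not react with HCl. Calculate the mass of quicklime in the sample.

n(HCl) added = 0.03938 × 0.5071 = 0.01997 mol
n(NaOH) used in back-titration = 0.02290 × 0.4416 = 0.01011 mol
n(HCl) left over = 0.01011 mol (1:1 ratio)
n(HCl) consumed by analyte = 0.01997 − 0.01011 = 9.857 × 10^-3 mol
From the 1:2 ratio, n(CaO) = 1/2 × 9.857 × 10^-3 = 4.928 × 10^-3 mol
mass of CaO = 4.928 × 10^-3 × 56.08 = 0.2764 g

0.2764 g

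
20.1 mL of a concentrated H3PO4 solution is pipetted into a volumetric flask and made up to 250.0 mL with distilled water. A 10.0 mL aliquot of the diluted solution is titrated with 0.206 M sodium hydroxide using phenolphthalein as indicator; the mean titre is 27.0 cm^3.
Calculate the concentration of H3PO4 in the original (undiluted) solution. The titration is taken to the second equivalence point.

3.46 M

H3PO4 + 2 NaOH → Na2HPO4 + 2 H2O
n(NaOH) = 0.0270 × 0.206 = 5.56 × 10^-3 mol
From the 1:2 ratio, n(H3PO4) in the aliquot = 1/2 × 5.56 × 10^-3 = 2.78 × 10^-3 mol
[H3PO4]_dilute = 2.78 × 10^-3 / 0.0100 = 0.278 mol/L
Dilution factor = 250.0 / 20.1 = 12.44
[H3PO4]_stock = 0.278 × 12.44 = 3.46 mol/L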